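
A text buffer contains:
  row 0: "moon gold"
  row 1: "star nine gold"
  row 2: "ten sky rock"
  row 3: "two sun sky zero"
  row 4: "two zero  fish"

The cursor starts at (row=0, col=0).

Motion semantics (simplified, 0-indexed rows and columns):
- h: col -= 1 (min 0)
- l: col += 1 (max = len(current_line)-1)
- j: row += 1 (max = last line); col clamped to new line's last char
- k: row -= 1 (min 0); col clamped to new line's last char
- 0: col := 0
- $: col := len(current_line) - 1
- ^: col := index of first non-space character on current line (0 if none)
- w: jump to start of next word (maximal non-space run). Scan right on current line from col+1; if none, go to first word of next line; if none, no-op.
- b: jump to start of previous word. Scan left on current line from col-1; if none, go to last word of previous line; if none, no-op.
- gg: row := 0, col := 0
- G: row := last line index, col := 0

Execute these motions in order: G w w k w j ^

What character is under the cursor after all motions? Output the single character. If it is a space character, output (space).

After 1 (G): row=4 col=0 char='t'
After 2 (w): row=4 col=4 char='z'
After 3 (w): row=4 col=10 char='f'
After 4 (k): row=3 col=10 char='y'
After 5 (w): row=3 col=12 char='z'
After 6 (j): row=4 col=12 char='s'
After 7 (^): row=4 col=0 char='t'

Answer: t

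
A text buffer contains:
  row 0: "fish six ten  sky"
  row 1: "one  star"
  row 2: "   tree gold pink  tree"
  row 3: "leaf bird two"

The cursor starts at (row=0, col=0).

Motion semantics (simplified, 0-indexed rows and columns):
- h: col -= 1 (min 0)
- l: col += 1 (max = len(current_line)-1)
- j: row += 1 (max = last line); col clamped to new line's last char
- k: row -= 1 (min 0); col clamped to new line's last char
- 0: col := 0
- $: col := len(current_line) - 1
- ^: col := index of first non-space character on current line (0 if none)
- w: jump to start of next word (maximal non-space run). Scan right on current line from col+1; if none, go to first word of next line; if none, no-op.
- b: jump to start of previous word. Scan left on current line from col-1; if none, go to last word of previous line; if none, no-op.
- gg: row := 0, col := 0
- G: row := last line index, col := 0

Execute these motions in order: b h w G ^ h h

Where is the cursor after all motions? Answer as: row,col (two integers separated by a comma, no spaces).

After 1 (b): row=0 col=0 char='f'
After 2 (h): row=0 col=0 char='f'
After 3 (w): row=0 col=5 char='s'
After 4 (G): row=3 col=0 char='l'
After 5 (^): row=3 col=0 char='l'
After 6 (h): row=3 col=0 char='l'
After 7 (h): row=3 col=0 char='l'

Answer: 3,0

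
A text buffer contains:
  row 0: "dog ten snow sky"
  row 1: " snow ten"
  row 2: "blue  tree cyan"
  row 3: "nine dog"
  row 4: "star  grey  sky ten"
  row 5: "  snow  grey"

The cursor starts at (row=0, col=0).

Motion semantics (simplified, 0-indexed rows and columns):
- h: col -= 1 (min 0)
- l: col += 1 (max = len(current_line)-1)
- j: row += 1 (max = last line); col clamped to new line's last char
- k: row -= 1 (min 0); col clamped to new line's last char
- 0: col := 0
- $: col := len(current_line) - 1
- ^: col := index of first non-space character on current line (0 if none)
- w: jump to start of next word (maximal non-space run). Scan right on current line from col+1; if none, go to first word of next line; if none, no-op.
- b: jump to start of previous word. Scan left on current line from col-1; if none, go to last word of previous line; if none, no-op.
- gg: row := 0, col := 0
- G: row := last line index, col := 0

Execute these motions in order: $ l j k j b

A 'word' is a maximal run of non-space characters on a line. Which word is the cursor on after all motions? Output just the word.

Answer: ten

Derivation:
After 1 ($): row=0 col=15 char='y'
After 2 (l): row=0 col=15 char='y'
After 3 (j): row=1 col=8 char='n'
After 4 (k): row=0 col=8 char='s'
After 5 (j): row=1 col=8 char='n'
After 6 (b): row=1 col=6 char='t'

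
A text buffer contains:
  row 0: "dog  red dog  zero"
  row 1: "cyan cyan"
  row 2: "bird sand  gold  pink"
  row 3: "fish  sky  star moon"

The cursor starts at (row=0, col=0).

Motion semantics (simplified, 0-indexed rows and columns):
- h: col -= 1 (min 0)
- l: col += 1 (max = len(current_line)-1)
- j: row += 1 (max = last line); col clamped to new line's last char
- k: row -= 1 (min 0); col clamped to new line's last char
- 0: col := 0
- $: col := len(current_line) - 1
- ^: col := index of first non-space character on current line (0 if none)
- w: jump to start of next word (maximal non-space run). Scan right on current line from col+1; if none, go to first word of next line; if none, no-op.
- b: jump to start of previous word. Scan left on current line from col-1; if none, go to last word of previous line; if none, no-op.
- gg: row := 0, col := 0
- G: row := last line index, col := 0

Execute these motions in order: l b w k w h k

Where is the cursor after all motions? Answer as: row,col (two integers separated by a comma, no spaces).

After 1 (l): row=0 col=1 char='o'
After 2 (b): row=0 col=0 char='d'
After 3 (w): row=0 col=5 char='r'
After 4 (k): row=0 col=5 char='r'
After 5 (w): row=0 col=9 char='d'
After 6 (h): row=0 col=8 char='_'
After 7 (k): row=0 col=8 char='_'

Answer: 0,8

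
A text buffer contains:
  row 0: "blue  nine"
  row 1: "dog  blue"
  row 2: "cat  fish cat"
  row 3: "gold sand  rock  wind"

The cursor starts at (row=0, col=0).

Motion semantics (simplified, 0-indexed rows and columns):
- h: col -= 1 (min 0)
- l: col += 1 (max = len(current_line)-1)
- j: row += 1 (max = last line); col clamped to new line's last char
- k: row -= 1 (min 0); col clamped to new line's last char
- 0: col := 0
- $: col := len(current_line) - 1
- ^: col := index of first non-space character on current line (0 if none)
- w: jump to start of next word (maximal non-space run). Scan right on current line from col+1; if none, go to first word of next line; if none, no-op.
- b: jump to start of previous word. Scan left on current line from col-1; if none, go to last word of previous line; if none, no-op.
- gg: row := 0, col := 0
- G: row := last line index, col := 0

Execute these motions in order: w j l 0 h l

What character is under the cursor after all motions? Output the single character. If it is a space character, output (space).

After 1 (w): row=0 col=6 char='n'
After 2 (j): row=1 col=6 char='l'
After 3 (l): row=1 col=7 char='u'
After 4 (0): row=1 col=0 char='d'
After 5 (h): row=1 col=0 char='d'
After 6 (l): row=1 col=1 char='o'

Answer: o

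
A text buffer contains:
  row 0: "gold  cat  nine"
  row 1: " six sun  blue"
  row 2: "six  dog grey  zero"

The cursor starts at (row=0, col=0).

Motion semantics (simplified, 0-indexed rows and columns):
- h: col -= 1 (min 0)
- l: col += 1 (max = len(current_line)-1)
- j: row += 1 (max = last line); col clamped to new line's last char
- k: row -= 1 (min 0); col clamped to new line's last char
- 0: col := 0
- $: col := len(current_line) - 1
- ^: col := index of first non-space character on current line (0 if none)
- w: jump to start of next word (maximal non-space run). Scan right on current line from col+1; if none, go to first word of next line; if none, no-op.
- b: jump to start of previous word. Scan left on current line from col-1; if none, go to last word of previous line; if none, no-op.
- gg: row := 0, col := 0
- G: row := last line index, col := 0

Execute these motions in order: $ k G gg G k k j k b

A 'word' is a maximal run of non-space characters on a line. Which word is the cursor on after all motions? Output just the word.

After 1 ($): row=0 col=14 char='e'
After 2 (k): row=0 col=14 char='e'
After 3 (G): row=2 col=0 char='s'
After 4 (gg): row=0 col=0 char='g'
After 5 (G): row=2 col=0 char='s'
After 6 (k): row=1 col=0 char='_'
After 7 (k): row=0 col=0 char='g'
After 8 (j): row=1 col=0 char='_'
After 9 (k): row=0 col=0 char='g'
After 10 (b): row=0 col=0 char='g'

Answer: gold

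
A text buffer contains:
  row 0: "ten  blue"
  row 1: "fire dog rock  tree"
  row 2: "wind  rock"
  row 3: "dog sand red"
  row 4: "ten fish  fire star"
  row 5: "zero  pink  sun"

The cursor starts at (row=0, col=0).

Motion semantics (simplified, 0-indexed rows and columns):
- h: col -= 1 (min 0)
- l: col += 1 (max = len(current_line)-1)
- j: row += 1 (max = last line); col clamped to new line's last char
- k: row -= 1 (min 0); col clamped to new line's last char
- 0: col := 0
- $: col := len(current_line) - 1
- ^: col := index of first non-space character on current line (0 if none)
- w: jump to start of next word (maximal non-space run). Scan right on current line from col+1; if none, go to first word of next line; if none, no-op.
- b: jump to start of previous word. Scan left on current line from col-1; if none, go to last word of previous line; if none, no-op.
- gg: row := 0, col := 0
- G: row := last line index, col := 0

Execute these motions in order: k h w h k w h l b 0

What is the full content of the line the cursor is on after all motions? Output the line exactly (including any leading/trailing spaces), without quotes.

After 1 (k): row=0 col=0 char='t'
After 2 (h): row=0 col=0 char='t'
After 3 (w): row=0 col=5 char='b'
After 4 (h): row=0 col=4 char='_'
After 5 (k): row=0 col=4 char='_'
After 6 (w): row=0 col=5 char='b'
After 7 (h): row=0 col=4 char='_'
After 8 (l): row=0 col=5 char='b'
After 9 (b): row=0 col=0 char='t'
After 10 (0): row=0 col=0 char='t'

Answer: ten  blue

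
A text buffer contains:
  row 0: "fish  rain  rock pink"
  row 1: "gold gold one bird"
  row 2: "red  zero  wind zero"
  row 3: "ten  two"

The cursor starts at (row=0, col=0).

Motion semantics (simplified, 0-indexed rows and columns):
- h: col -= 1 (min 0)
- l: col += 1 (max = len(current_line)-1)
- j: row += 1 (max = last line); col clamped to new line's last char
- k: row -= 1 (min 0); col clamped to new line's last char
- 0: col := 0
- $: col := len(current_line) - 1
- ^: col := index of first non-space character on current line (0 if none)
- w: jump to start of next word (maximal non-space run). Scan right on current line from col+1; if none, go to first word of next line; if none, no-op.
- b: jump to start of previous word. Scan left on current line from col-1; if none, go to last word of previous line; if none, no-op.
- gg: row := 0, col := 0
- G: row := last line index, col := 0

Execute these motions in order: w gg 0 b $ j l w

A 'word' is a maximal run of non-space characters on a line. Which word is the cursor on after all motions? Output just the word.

After 1 (w): row=0 col=6 char='r'
After 2 (gg): row=0 col=0 char='f'
After 3 (0): row=0 col=0 char='f'
After 4 (b): row=0 col=0 char='f'
After 5 ($): row=0 col=20 char='k'
After 6 (j): row=1 col=17 char='d'
After 7 (l): row=1 col=17 char='d'
After 8 (w): row=2 col=0 char='r'

Answer: red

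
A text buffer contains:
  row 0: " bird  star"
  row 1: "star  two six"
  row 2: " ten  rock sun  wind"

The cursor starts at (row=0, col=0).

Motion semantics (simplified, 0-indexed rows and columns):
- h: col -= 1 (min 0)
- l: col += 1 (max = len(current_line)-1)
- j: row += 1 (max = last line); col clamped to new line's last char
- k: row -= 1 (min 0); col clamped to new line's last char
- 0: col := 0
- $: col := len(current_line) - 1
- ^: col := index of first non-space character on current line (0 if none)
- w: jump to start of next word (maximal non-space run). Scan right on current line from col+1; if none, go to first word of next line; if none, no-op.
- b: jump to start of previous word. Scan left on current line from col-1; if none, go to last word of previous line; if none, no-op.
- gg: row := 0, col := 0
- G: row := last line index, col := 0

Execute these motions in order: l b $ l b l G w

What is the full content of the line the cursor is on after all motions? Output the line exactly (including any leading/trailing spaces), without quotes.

Answer:  ten  rock sun  wind

Derivation:
After 1 (l): row=0 col=1 char='b'
After 2 (b): row=0 col=1 char='b'
After 3 ($): row=0 col=10 char='r'
After 4 (l): row=0 col=10 char='r'
After 5 (b): row=0 col=7 char='s'
After 6 (l): row=0 col=8 char='t'
After 7 (G): row=2 col=0 char='_'
After 8 (w): row=2 col=1 char='t'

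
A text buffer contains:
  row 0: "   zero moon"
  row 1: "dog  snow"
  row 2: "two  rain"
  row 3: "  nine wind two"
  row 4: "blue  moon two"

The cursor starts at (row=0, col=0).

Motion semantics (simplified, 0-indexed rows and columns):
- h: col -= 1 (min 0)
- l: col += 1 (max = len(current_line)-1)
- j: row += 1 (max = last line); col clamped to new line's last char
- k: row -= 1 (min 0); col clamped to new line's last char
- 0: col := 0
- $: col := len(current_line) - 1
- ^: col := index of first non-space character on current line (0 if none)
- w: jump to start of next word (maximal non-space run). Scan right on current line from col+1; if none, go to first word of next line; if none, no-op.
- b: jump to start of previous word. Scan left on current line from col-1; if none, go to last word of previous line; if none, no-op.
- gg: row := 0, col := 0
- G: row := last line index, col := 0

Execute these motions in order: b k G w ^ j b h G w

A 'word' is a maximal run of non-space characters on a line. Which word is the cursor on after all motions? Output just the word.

After 1 (b): row=0 col=0 char='_'
After 2 (k): row=0 col=0 char='_'
After 3 (G): row=4 col=0 char='b'
After 4 (w): row=4 col=6 char='m'
After 5 (^): row=4 col=0 char='b'
After 6 (j): row=4 col=0 char='b'
After 7 (b): row=3 col=12 char='t'
After 8 (h): row=3 col=11 char='_'
After 9 (G): row=4 col=0 char='b'
After 10 (w): row=4 col=6 char='m'

Answer: moon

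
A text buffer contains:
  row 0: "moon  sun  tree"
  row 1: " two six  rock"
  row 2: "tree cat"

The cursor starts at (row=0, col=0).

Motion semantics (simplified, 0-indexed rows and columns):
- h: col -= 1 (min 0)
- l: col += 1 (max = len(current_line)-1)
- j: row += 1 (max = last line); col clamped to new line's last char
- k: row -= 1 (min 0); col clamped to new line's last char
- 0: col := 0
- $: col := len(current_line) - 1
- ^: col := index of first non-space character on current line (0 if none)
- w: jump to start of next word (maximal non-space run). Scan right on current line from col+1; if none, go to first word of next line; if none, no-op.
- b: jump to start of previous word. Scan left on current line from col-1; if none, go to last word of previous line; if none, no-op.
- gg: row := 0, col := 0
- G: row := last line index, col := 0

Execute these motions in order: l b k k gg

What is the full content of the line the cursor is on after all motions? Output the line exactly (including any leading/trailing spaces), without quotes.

Answer: moon  sun  tree

Derivation:
After 1 (l): row=0 col=1 char='o'
After 2 (b): row=0 col=0 char='m'
After 3 (k): row=0 col=0 char='m'
After 4 (k): row=0 col=0 char='m'
After 5 (gg): row=0 col=0 char='m'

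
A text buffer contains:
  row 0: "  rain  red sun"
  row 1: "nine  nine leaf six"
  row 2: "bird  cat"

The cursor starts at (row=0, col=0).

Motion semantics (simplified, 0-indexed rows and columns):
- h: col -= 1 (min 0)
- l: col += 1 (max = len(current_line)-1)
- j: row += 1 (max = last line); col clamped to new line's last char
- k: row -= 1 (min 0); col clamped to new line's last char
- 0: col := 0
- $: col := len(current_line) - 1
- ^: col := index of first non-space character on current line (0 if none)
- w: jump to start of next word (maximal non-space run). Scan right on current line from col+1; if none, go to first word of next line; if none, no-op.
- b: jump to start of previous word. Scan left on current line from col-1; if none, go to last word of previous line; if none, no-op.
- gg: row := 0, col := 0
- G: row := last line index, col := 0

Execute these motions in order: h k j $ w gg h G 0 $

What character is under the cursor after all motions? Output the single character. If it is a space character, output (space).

After 1 (h): row=0 col=0 char='_'
After 2 (k): row=0 col=0 char='_'
After 3 (j): row=1 col=0 char='n'
After 4 ($): row=1 col=18 char='x'
After 5 (w): row=2 col=0 char='b'
After 6 (gg): row=0 col=0 char='_'
After 7 (h): row=0 col=0 char='_'
After 8 (G): row=2 col=0 char='b'
After 9 (0): row=2 col=0 char='b'
After 10 ($): row=2 col=8 char='t'

Answer: t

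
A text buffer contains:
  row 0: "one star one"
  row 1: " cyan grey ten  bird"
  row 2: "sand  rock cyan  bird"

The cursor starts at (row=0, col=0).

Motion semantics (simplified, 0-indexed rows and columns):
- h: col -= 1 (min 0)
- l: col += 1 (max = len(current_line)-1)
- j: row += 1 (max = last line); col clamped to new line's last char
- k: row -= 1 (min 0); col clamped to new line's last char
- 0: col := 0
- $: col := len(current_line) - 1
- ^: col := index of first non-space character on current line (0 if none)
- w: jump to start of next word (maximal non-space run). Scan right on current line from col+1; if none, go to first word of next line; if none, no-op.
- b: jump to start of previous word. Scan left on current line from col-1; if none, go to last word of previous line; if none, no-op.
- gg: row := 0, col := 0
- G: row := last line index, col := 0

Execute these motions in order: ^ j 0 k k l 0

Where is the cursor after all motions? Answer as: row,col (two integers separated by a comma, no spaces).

Answer: 0,0

Derivation:
After 1 (^): row=0 col=0 char='o'
After 2 (j): row=1 col=0 char='_'
After 3 (0): row=1 col=0 char='_'
After 4 (k): row=0 col=0 char='o'
After 5 (k): row=0 col=0 char='o'
After 6 (l): row=0 col=1 char='n'
After 7 (0): row=0 col=0 char='o'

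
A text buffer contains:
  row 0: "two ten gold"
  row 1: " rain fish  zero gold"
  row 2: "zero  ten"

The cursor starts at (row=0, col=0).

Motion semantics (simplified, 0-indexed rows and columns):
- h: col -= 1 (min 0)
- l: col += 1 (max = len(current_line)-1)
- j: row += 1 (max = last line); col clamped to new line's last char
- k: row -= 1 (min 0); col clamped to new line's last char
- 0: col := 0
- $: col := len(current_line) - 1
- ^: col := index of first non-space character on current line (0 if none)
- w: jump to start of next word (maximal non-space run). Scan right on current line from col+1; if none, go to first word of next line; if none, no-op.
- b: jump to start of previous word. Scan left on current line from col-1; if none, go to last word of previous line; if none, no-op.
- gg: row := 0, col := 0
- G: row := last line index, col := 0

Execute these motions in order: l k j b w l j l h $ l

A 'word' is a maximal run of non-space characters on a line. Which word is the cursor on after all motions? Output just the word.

After 1 (l): row=0 col=1 char='w'
After 2 (k): row=0 col=1 char='w'
After 3 (j): row=1 col=1 char='r'
After 4 (b): row=0 col=8 char='g'
After 5 (w): row=1 col=1 char='r'
After 6 (l): row=1 col=2 char='a'
After 7 (j): row=2 col=2 char='r'
After 8 (l): row=2 col=3 char='o'
After 9 (h): row=2 col=2 char='r'
After 10 ($): row=2 col=8 char='n'
After 11 (l): row=2 col=8 char='n'

Answer: ten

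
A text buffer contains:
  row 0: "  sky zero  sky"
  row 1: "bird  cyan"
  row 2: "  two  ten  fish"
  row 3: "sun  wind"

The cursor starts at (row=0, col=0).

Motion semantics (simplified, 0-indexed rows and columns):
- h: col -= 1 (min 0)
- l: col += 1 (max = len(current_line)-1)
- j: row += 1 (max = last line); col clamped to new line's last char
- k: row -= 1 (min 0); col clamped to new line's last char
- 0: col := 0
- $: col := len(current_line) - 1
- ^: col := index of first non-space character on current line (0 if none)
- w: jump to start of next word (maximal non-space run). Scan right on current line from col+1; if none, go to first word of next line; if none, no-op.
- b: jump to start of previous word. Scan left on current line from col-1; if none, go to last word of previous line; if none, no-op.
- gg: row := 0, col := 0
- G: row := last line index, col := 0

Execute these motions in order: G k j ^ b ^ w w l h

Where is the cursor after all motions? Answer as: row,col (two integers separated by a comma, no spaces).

Answer: 2,12

Derivation:
After 1 (G): row=3 col=0 char='s'
After 2 (k): row=2 col=0 char='_'
After 3 (j): row=3 col=0 char='s'
After 4 (^): row=3 col=0 char='s'
After 5 (b): row=2 col=12 char='f'
After 6 (^): row=2 col=2 char='t'
After 7 (w): row=2 col=7 char='t'
After 8 (w): row=2 col=12 char='f'
After 9 (l): row=2 col=13 char='i'
After 10 (h): row=2 col=12 char='f'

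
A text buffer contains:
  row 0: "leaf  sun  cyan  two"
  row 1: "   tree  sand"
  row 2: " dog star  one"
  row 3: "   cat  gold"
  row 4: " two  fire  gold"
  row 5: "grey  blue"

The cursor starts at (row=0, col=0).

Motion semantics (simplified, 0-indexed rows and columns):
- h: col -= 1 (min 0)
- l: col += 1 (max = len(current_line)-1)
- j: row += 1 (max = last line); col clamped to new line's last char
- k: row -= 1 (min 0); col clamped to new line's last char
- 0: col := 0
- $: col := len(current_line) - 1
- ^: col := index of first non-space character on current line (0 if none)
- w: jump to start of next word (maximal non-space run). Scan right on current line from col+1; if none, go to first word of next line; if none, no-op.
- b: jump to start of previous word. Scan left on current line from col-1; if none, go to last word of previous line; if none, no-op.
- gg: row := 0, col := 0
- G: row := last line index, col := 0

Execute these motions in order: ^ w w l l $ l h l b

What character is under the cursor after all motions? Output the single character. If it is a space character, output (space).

After 1 (^): row=0 col=0 char='l'
After 2 (w): row=0 col=6 char='s'
After 3 (w): row=0 col=11 char='c'
After 4 (l): row=0 col=12 char='y'
After 5 (l): row=0 col=13 char='a'
After 6 ($): row=0 col=19 char='o'
After 7 (l): row=0 col=19 char='o'
After 8 (h): row=0 col=18 char='w'
After 9 (l): row=0 col=19 char='o'
After 10 (b): row=0 col=17 char='t'

Answer: t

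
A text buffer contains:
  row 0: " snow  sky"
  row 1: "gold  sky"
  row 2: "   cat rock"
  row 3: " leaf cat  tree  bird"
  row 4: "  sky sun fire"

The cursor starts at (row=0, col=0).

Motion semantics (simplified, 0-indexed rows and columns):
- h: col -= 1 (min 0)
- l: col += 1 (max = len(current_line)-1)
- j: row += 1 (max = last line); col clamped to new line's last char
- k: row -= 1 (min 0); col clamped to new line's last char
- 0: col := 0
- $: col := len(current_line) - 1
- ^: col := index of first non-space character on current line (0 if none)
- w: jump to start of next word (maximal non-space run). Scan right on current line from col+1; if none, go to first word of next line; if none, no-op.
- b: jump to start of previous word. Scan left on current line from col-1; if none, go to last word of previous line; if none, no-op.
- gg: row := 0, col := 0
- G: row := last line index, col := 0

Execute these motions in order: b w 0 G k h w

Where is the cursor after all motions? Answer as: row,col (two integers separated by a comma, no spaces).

Answer: 3,1

Derivation:
After 1 (b): row=0 col=0 char='_'
After 2 (w): row=0 col=1 char='s'
After 3 (0): row=0 col=0 char='_'
After 4 (G): row=4 col=0 char='_'
After 5 (k): row=3 col=0 char='_'
After 6 (h): row=3 col=0 char='_'
After 7 (w): row=3 col=1 char='l'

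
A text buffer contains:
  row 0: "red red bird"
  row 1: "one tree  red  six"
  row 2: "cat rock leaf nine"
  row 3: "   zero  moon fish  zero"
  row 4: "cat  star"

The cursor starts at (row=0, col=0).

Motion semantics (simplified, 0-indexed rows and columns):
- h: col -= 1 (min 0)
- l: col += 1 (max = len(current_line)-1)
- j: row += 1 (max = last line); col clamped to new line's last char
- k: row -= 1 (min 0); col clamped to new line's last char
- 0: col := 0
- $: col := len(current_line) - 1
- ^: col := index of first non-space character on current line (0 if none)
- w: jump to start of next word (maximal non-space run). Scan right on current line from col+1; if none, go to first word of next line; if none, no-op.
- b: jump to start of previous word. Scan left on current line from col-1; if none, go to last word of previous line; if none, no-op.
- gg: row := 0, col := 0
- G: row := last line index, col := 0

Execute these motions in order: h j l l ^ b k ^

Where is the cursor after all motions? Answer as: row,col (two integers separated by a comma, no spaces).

After 1 (h): row=0 col=0 char='r'
After 2 (j): row=1 col=0 char='o'
After 3 (l): row=1 col=1 char='n'
After 4 (l): row=1 col=2 char='e'
After 5 (^): row=1 col=0 char='o'
After 6 (b): row=0 col=8 char='b'
After 7 (k): row=0 col=8 char='b'
After 8 (^): row=0 col=0 char='r'

Answer: 0,0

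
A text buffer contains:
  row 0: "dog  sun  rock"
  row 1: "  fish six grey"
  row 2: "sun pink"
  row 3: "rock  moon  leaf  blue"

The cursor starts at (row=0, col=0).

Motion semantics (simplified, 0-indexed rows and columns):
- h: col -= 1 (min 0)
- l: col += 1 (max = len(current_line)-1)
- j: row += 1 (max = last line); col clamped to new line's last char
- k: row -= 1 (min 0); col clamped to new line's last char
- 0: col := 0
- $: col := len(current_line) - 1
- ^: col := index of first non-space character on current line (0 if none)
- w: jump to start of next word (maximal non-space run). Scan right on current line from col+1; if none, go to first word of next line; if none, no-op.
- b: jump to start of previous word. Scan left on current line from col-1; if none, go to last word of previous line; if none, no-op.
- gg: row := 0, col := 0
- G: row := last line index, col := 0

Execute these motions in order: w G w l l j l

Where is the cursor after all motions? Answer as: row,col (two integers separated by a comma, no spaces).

Answer: 3,9

Derivation:
After 1 (w): row=0 col=5 char='s'
After 2 (G): row=3 col=0 char='r'
After 3 (w): row=3 col=6 char='m'
After 4 (l): row=3 col=7 char='o'
After 5 (l): row=3 col=8 char='o'
After 6 (j): row=3 col=8 char='o'
After 7 (l): row=3 col=9 char='n'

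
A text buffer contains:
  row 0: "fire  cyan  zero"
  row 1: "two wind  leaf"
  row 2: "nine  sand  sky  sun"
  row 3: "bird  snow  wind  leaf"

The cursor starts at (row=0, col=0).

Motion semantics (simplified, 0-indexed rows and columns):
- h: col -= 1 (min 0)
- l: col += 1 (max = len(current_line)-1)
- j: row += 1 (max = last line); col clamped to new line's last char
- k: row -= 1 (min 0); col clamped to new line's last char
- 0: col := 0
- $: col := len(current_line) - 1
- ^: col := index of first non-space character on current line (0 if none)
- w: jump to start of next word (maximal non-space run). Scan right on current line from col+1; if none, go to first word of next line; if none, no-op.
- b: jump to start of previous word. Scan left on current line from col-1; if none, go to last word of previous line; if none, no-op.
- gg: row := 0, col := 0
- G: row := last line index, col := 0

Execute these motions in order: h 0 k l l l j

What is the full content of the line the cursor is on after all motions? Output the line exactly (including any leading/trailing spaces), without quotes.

After 1 (h): row=0 col=0 char='f'
After 2 (0): row=0 col=0 char='f'
After 3 (k): row=0 col=0 char='f'
After 4 (l): row=0 col=1 char='i'
After 5 (l): row=0 col=2 char='r'
After 6 (l): row=0 col=3 char='e'
After 7 (j): row=1 col=3 char='_'

Answer: two wind  leaf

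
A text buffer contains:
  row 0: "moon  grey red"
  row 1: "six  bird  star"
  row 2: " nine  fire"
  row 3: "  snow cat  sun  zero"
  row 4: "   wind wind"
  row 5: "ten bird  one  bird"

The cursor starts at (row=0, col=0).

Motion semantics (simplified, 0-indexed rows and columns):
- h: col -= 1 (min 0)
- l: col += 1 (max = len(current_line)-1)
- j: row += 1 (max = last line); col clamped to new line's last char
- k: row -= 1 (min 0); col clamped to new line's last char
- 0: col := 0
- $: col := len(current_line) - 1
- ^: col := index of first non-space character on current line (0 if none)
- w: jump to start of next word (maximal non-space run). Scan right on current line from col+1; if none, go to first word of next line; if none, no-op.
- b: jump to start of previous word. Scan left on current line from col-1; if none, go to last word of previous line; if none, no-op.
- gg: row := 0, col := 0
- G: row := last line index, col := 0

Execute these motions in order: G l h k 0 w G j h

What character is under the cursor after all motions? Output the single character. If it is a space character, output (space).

Answer: t

Derivation:
After 1 (G): row=5 col=0 char='t'
After 2 (l): row=5 col=1 char='e'
After 3 (h): row=5 col=0 char='t'
After 4 (k): row=4 col=0 char='_'
After 5 (0): row=4 col=0 char='_'
After 6 (w): row=4 col=3 char='w'
After 7 (G): row=5 col=0 char='t'
After 8 (j): row=5 col=0 char='t'
After 9 (h): row=5 col=0 char='t'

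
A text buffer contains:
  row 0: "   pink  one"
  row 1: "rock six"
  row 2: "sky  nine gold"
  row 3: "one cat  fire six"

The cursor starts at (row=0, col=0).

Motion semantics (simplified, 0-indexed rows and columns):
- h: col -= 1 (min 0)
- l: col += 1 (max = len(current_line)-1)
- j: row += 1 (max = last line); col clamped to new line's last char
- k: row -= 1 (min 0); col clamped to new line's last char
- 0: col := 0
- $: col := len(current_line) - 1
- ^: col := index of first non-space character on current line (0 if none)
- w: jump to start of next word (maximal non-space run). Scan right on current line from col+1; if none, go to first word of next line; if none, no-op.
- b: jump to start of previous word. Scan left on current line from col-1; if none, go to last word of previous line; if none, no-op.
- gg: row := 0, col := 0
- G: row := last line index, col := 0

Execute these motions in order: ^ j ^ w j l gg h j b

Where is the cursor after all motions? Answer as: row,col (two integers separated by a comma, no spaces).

Answer: 0,9

Derivation:
After 1 (^): row=0 col=3 char='p'
After 2 (j): row=1 col=3 char='k'
After 3 (^): row=1 col=0 char='r'
After 4 (w): row=1 col=5 char='s'
After 5 (j): row=2 col=5 char='n'
After 6 (l): row=2 col=6 char='i'
After 7 (gg): row=0 col=0 char='_'
After 8 (h): row=0 col=0 char='_'
After 9 (j): row=1 col=0 char='r'
After 10 (b): row=0 col=9 char='o'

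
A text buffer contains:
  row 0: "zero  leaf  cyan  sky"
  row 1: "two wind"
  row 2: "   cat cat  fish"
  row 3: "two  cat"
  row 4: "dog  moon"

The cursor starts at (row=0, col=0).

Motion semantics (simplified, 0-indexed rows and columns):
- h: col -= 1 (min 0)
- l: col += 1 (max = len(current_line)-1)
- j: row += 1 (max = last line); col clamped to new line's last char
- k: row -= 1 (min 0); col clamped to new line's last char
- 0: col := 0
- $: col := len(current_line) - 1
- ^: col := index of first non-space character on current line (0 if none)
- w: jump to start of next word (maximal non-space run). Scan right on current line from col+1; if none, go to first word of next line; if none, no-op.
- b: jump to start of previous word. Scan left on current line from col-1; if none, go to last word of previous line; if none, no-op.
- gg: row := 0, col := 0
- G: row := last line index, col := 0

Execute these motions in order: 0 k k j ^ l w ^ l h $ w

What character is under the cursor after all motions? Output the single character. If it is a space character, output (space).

After 1 (0): row=0 col=0 char='z'
After 2 (k): row=0 col=0 char='z'
After 3 (k): row=0 col=0 char='z'
After 4 (j): row=1 col=0 char='t'
After 5 (^): row=1 col=0 char='t'
After 6 (l): row=1 col=1 char='w'
After 7 (w): row=1 col=4 char='w'
After 8 (^): row=1 col=0 char='t'
After 9 (l): row=1 col=1 char='w'
After 10 (h): row=1 col=0 char='t'
After 11 ($): row=1 col=7 char='d'
After 12 (w): row=2 col=3 char='c'

Answer: c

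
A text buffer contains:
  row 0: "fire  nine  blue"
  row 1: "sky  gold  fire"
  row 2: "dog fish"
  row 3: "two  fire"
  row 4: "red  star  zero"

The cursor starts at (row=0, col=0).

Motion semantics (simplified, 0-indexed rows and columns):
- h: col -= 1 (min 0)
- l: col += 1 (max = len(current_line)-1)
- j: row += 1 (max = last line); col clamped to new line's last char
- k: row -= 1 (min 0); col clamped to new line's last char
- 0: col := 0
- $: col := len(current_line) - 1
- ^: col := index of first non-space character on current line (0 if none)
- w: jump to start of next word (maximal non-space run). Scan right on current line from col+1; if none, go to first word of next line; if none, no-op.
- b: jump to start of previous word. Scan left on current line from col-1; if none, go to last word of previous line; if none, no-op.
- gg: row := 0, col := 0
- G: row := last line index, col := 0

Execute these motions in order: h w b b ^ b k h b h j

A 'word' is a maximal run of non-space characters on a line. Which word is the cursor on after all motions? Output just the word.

After 1 (h): row=0 col=0 char='f'
After 2 (w): row=0 col=6 char='n'
After 3 (b): row=0 col=0 char='f'
After 4 (b): row=0 col=0 char='f'
After 5 (^): row=0 col=0 char='f'
After 6 (b): row=0 col=0 char='f'
After 7 (k): row=0 col=0 char='f'
After 8 (h): row=0 col=0 char='f'
After 9 (b): row=0 col=0 char='f'
After 10 (h): row=0 col=0 char='f'
After 11 (j): row=1 col=0 char='s'

Answer: sky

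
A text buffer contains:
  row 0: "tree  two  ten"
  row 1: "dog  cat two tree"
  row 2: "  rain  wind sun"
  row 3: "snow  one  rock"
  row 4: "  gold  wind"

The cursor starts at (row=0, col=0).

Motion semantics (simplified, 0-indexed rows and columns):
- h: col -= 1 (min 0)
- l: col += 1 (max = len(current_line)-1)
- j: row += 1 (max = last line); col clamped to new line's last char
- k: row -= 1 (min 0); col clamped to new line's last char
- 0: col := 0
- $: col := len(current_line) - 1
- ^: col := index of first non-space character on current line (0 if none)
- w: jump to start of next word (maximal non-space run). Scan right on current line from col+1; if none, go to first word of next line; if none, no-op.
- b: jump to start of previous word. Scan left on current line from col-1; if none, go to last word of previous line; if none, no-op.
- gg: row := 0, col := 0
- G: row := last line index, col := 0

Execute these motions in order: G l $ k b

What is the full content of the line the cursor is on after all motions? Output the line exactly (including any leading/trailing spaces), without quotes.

After 1 (G): row=4 col=0 char='_'
After 2 (l): row=4 col=1 char='_'
After 3 ($): row=4 col=11 char='d'
After 4 (k): row=3 col=11 char='r'
After 5 (b): row=3 col=6 char='o'

Answer: snow  one  rock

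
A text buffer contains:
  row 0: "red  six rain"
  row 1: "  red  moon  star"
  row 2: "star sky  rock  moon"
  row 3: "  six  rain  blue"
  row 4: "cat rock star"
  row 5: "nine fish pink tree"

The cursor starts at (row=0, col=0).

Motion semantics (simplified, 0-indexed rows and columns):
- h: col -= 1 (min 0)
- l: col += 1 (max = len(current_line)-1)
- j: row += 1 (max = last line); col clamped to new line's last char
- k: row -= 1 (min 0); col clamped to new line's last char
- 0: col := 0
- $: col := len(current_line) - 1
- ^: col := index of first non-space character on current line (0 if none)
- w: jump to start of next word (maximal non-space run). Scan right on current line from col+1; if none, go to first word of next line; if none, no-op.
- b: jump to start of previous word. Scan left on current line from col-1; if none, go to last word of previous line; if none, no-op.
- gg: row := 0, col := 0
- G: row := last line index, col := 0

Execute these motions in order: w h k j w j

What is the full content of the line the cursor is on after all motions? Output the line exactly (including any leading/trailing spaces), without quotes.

Answer: star sky  rock  moon

Derivation:
After 1 (w): row=0 col=5 char='s'
After 2 (h): row=0 col=4 char='_'
After 3 (k): row=0 col=4 char='_'
After 4 (j): row=1 col=4 char='d'
After 5 (w): row=1 col=7 char='m'
After 6 (j): row=2 col=7 char='y'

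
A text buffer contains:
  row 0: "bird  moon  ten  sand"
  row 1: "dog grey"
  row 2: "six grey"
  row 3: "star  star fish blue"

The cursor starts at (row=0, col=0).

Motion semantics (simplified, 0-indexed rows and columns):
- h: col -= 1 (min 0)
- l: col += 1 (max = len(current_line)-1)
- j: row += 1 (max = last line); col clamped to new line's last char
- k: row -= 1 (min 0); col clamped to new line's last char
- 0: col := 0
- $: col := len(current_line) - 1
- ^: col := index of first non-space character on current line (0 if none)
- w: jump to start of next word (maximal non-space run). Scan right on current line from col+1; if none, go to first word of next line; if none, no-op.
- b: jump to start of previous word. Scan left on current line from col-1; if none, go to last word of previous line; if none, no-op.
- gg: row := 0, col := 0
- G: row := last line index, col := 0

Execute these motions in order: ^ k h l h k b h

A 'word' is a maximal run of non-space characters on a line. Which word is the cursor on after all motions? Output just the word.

After 1 (^): row=0 col=0 char='b'
After 2 (k): row=0 col=0 char='b'
After 3 (h): row=0 col=0 char='b'
After 4 (l): row=0 col=1 char='i'
After 5 (h): row=0 col=0 char='b'
After 6 (k): row=0 col=0 char='b'
After 7 (b): row=0 col=0 char='b'
After 8 (h): row=0 col=0 char='b'

Answer: bird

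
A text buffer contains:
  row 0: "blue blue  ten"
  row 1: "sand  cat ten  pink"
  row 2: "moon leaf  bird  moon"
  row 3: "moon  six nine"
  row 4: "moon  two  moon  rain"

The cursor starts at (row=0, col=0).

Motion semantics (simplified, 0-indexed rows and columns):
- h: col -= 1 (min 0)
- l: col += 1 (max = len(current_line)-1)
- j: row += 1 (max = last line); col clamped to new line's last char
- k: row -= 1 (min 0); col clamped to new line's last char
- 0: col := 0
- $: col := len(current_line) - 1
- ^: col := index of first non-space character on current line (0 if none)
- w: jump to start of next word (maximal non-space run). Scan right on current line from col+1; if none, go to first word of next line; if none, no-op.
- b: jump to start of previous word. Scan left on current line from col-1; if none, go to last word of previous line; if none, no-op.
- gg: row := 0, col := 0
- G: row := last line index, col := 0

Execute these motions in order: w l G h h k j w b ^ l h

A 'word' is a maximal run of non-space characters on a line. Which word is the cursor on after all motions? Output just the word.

Answer: moon

Derivation:
After 1 (w): row=0 col=5 char='b'
After 2 (l): row=0 col=6 char='l'
After 3 (G): row=4 col=0 char='m'
After 4 (h): row=4 col=0 char='m'
After 5 (h): row=4 col=0 char='m'
After 6 (k): row=3 col=0 char='m'
After 7 (j): row=4 col=0 char='m'
After 8 (w): row=4 col=6 char='t'
After 9 (b): row=4 col=0 char='m'
After 10 (^): row=4 col=0 char='m'
After 11 (l): row=4 col=1 char='o'
After 12 (h): row=4 col=0 char='m'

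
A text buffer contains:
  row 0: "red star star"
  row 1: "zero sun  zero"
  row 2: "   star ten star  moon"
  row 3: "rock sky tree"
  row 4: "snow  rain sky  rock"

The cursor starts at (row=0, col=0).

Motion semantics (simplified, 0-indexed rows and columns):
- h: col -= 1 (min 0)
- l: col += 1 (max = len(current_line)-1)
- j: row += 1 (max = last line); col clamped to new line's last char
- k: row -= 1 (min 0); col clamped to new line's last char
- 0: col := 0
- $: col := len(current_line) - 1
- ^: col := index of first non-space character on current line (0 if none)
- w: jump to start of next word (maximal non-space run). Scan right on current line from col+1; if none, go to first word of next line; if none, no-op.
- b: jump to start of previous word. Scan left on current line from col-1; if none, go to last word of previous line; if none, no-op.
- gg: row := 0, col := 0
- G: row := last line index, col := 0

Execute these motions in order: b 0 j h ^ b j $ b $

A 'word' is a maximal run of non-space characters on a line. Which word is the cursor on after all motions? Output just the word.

Answer: zero

Derivation:
After 1 (b): row=0 col=0 char='r'
After 2 (0): row=0 col=0 char='r'
After 3 (j): row=1 col=0 char='z'
After 4 (h): row=1 col=0 char='z'
After 5 (^): row=1 col=0 char='z'
After 6 (b): row=0 col=9 char='s'
After 7 (j): row=1 col=9 char='_'
After 8 ($): row=1 col=13 char='o'
After 9 (b): row=1 col=10 char='z'
After 10 ($): row=1 col=13 char='o'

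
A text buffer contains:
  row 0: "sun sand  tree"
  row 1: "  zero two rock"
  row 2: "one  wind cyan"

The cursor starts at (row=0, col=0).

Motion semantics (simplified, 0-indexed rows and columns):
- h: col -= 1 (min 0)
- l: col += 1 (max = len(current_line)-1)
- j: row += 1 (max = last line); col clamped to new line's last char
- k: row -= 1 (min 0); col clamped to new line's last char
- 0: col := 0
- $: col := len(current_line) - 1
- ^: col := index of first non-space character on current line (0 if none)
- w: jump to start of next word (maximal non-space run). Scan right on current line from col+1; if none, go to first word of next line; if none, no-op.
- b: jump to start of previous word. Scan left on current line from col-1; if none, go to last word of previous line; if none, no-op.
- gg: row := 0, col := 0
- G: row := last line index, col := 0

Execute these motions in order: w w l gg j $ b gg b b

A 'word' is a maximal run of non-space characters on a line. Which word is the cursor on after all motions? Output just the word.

Answer: sun

Derivation:
After 1 (w): row=0 col=4 char='s'
After 2 (w): row=0 col=10 char='t'
After 3 (l): row=0 col=11 char='r'
After 4 (gg): row=0 col=0 char='s'
After 5 (j): row=1 col=0 char='_'
After 6 ($): row=1 col=14 char='k'
After 7 (b): row=1 col=11 char='r'
After 8 (gg): row=0 col=0 char='s'
After 9 (b): row=0 col=0 char='s'
After 10 (b): row=0 col=0 char='s'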